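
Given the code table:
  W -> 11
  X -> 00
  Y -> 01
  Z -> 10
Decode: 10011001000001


Decoding:
10 -> Z
01 -> Y
10 -> Z
01 -> Y
00 -> X
00 -> X
01 -> Y


Result: ZYZYXXY


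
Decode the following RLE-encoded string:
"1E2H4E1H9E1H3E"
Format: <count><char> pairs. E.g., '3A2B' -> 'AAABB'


Expanding each <count><char> pair:
  1E -> 'E'
  2H -> 'HH'
  4E -> 'EEEE'
  1H -> 'H'
  9E -> 'EEEEEEEEE'
  1H -> 'H'
  3E -> 'EEE'

Decoded = EHHEEEEHEEEEEEEEEHEEE


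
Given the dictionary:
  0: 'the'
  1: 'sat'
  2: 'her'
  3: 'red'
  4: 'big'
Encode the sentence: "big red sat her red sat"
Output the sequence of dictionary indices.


Look up each word in the dictionary:
  'big' -> 4
  'red' -> 3
  'sat' -> 1
  'her' -> 2
  'red' -> 3
  'sat' -> 1

Encoded: [4, 3, 1, 2, 3, 1]


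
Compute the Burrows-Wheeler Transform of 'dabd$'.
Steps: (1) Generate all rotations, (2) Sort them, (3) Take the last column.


Rotations (sorted):
  0: $dabd -> last char: d
  1: abd$d -> last char: d
  2: bd$da -> last char: a
  3: d$dab -> last char: b
  4: dabd$ -> last char: $


BWT = ddab$


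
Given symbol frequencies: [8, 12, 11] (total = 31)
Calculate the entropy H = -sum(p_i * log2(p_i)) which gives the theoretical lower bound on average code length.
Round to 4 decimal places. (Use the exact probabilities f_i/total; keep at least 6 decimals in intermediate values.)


Per-symbol terms -p_i * log2(p_i) with p_i = f_i/31:
  p = 8/31 = 0.258065: log2(p) = -1.954196, -p*log2(p) = 0.504309
  p = 12/31 = 0.387097: log2(p) = -1.369234, -p*log2(p) = 0.530026
  p = 11/31 = 0.354839: log2(p) = -1.494765, -p*log2(p) = 0.530400
H = 0.504309 + 0.530026 + 0.530400 = 1.564735

H = 1.5647 bits/symbol


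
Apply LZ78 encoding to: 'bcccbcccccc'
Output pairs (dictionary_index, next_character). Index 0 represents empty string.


LZ78 encoding steps:
Dictionary: {0: ''}
Step 1: w='' (idx 0), next='b' -> output (0, 'b'), add 'b' as idx 1
Step 2: w='' (idx 0), next='c' -> output (0, 'c'), add 'c' as idx 2
Step 3: w='c' (idx 2), next='c' -> output (2, 'c'), add 'cc' as idx 3
Step 4: w='b' (idx 1), next='c' -> output (1, 'c'), add 'bc' as idx 4
Step 5: w='cc' (idx 3), next='c' -> output (3, 'c'), add 'ccc' as idx 5
Step 6: w='cc' (idx 3), end of input -> output (3, '')


Encoded: [(0, 'b'), (0, 'c'), (2, 'c'), (1, 'c'), (3, 'c'), (3, '')]


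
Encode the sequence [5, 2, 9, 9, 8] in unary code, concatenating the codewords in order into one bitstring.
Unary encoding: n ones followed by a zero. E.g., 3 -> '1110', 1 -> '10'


Encode each number as n ones followed by a terminating 0:
  5 -> 111110 (6 bits)
  2 -> 110 (3 bits)
  9 -> 1111111110 (10 bits)
  9 -> 1111111110 (10 bits)
  8 -> 111111110 (9 bits)
Total length = 6 + 3 + 10 + 10 + 9 = 38 bits.

Unary([5, 2, 9, 9, 8]) = 11111011011111111101111111110111111110 (38 bits)


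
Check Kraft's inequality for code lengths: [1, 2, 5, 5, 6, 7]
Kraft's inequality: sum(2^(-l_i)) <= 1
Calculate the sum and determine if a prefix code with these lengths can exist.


Sum = 2^(-1) + 2^(-2) + 2^(-5) + 2^(-5) + 2^(-6) + 2^(-7)
    = 0.5 + 0.25 + 0.03125 + 0.03125 + 0.015625 + 0.0078125
    = 107/128 = 0.8359375
Since 0.8359375 <= 1, Kraft's inequality IS satisfied.
A prefix code with these lengths CAN exist.

Kraft sum = 0.8359375. Satisfied.


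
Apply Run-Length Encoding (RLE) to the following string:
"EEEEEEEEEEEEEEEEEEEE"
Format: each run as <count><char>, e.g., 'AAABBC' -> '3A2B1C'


Scanning runs left to right:
  i=0: run of 'E' x 20 -> '20E'

RLE = 20E


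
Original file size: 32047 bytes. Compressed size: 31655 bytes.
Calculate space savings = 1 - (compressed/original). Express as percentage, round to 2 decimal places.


ratio = compressed/original = 31655/32047 = 0.987768
savings = 1 - ratio = 1 - 0.987768 = 0.012232
as a percentage: 0.012232 * 100 = 1.22%

Space savings = 1 - 31655/32047 = 1.22%


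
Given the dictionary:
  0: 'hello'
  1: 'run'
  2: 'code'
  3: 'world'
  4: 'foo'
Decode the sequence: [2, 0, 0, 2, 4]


Look up each index in the dictionary:
  2 -> 'code'
  0 -> 'hello'
  0 -> 'hello'
  2 -> 'code'
  4 -> 'foo'

Decoded: "code hello hello code foo"


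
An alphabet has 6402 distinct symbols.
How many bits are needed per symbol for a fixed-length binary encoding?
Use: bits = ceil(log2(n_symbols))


log2(6402) = 12.6443
Bracket: 2^12 = 4096 < 6402 <= 2^13 = 8192
So ceil(log2(6402)) = 13

bits = ceil(log2(6402)) = ceil(12.6443) = 13 bits


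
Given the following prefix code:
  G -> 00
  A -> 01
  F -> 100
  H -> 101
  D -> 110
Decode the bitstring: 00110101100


Decoding step by step:
Bits 00 -> G
Bits 110 -> D
Bits 101 -> H
Bits 100 -> F


Decoded message: GDHF


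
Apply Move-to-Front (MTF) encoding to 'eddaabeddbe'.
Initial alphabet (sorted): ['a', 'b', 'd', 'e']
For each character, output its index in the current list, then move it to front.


MTF encoding:
'e': index 3 in ['a', 'b', 'd', 'e'] -> ['e', 'a', 'b', 'd']
'd': index 3 in ['e', 'a', 'b', 'd'] -> ['d', 'e', 'a', 'b']
'd': index 0 in ['d', 'e', 'a', 'b'] -> ['d', 'e', 'a', 'b']
'a': index 2 in ['d', 'e', 'a', 'b'] -> ['a', 'd', 'e', 'b']
'a': index 0 in ['a', 'd', 'e', 'b'] -> ['a', 'd', 'e', 'b']
'b': index 3 in ['a', 'd', 'e', 'b'] -> ['b', 'a', 'd', 'e']
'e': index 3 in ['b', 'a', 'd', 'e'] -> ['e', 'b', 'a', 'd']
'd': index 3 in ['e', 'b', 'a', 'd'] -> ['d', 'e', 'b', 'a']
'd': index 0 in ['d', 'e', 'b', 'a'] -> ['d', 'e', 'b', 'a']
'b': index 2 in ['d', 'e', 'b', 'a'] -> ['b', 'd', 'e', 'a']
'e': index 2 in ['b', 'd', 'e', 'a'] -> ['e', 'b', 'd', 'a']


Output: [3, 3, 0, 2, 0, 3, 3, 3, 0, 2, 2]


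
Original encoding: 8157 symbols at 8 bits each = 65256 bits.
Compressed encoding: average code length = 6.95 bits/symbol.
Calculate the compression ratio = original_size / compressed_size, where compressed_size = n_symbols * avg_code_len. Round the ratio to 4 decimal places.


original_size = n_symbols * orig_bits = 8157 * 8 = 65256 bits
compressed_size = n_symbols * avg_code_len = 8157 * 6.95 = 56691.15 bits
ratio = original_size / compressed_size = 65256 / 56691.15 = 1.1511

Compression ratio = 1.1511


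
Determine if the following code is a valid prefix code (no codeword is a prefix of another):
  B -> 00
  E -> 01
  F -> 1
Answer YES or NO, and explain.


Checking each pair (does one codeword prefix another?):
  B='00' vs E='01': no prefix
  B='00' vs F='1': no prefix
  E='01' vs B='00': no prefix
  E='01' vs F='1': no prefix
  F='1' vs B='00': no prefix
  F='1' vs E='01': no prefix
No violation found over all pairs.

YES -- this is a valid prefix code. No codeword is a prefix of any other codeword.


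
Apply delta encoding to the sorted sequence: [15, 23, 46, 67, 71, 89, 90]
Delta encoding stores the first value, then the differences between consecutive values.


First value: 15
Deltas:
  23 - 15 = 8
  46 - 23 = 23
  67 - 46 = 21
  71 - 67 = 4
  89 - 71 = 18
  90 - 89 = 1


Delta encoded: [15, 8, 23, 21, 4, 18, 1]


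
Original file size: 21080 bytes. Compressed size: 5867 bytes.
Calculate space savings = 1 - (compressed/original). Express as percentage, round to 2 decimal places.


ratio = compressed/original = 5867/21080 = 0.278321
savings = 1 - ratio = 1 - 0.278321 = 0.721679
as a percentage: 0.721679 * 100 = 72.17%

Space savings = 1 - 5867/21080 = 72.17%


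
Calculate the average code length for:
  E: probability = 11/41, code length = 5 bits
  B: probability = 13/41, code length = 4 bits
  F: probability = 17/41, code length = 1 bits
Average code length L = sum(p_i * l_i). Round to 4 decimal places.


Weighted contributions p_i * l_i:
  E: (11/41) * 5 = 55/41
  B: (13/41) * 4 = 52/41
  F: (17/41) * 1 = 17/41
Sum = (55 + 52 + 17)/41 = 124/41

L = 124/41 = 3.0244 bits/symbol


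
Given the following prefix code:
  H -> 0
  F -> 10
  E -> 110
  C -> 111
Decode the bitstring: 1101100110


Decoding step by step:
Bits 110 -> E
Bits 110 -> E
Bits 0 -> H
Bits 110 -> E


Decoded message: EEHE


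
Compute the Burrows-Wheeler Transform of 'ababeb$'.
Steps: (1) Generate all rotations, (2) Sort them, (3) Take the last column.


Rotations (sorted):
  0: $ababeb -> last char: b
  1: ababeb$ -> last char: $
  2: abeb$ab -> last char: b
  3: b$ababe -> last char: e
  4: babeb$a -> last char: a
  5: beb$aba -> last char: a
  6: eb$abab -> last char: b


BWT = b$beaab


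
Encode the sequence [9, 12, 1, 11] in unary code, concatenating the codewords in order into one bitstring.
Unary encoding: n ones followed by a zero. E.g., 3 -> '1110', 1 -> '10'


Encode each number as n ones followed by a terminating 0:
  9 -> 1111111110 (10 bits)
  12 -> 1111111111110 (13 bits)
  1 -> 10 (2 bits)
  11 -> 111111111110 (12 bits)
Total length = 10 + 13 + 2 + 12 = 37 bits.

Unary([9, 12, 1, 11]) = 1111111110111111111111010111111111110 (37 bits)


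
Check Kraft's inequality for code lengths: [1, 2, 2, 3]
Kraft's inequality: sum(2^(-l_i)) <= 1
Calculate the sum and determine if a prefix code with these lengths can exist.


Sum = 2^(-1) + 2^(-2) + 2^(-2) + 2^(-3)
    = 0.5 + 0.25 + 0.25 + 0.125
    = 9/8 = 1.125
Since 1.125 > 1, Kraft's inequality is NOT satisfied.
A prefix code with these lengths CANNOT exist.

Kraft sum = 1.125. Not satisfied.


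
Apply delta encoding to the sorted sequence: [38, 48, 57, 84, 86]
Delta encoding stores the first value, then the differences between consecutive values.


First value: 38
Deltas:
  48 - 38 = 10
  57 - 48 = 9
  84 - 57 = 27
  86 - 84 = 2


Delta encoded: [38, 10, 9, 27, 2]


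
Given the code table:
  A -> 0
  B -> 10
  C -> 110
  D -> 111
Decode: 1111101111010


Decoding:
111 -> D
110 -> C
111 -> D
10 -> B
10 -> B


Result: DCDBB


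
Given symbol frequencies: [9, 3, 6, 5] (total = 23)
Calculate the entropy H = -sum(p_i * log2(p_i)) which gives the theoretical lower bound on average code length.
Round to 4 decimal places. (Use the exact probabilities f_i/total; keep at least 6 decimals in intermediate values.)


Per-symbol terms -p_i * log2(p_i) with p_i = f_i/23:
  p = 9/23 = 0.391304: log2(p) = -1.353637, -p*log2(p) = 0.529684
  p = 3/23 = 0.130435: log2(p) = -2.938599, -p*log2(p) = 0.383296
  p = 6/23 = 0.260870: log2(p) = -1.938599, -p*log2(p) = 0.505722
  p = 5/23 = 0.217391: log2(p) = -2.201634, -p*log2(p) = 0.478616
H = 0.529684 + 0.383296 + 0.505722 + 0.478616 = 1.897318

H = 1.8973 bits/symbol


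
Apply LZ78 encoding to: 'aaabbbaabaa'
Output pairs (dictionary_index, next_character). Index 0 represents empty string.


LZ78 encoding steps:
Dictionary: {0: ''}
Step 1: w='' (idx 0), next='a' -> output (0, 'a'), add 'a' as idx 1
Step 2: w='a' (idx 1), next='a' -> output (1, 'a'), add 'aa' as idx 2
Step 3: w='' (idx 0), next='b' -> output (0, 'b'), add 'b' as idx 3
Step 4: w='b' (idx 3), next='b' -> output (3, 'b'), add 'bb' as idx 4
Step 5: w='aa' (idx 2), next='b' -> output (2, 'b'), add 'aab' as idx 5
Step 6: w='aa' (idx 2), end of input -> output (2, '')


Encoded: [(0, 'a'), (1, 'a'), (0, 'b'), (3, 'b'), (2, 'b'), (2, '')]


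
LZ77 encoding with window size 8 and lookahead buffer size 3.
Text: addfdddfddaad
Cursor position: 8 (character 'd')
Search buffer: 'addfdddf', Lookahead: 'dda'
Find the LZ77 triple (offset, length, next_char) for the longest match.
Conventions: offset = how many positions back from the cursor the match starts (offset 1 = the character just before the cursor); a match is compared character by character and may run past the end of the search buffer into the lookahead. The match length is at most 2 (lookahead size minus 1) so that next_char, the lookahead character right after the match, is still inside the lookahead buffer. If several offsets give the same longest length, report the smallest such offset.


Try each offset into the search buffer:
  offset=1 (pos 7, char 'f'): match length 0
  offset=2 (pos 6, char 'd'): match length 1
  offset=3 (pos 5, char 'd'): match length 2
  offset=4 (pos 4, char 'd'): match length 2
  offset=5 (pos 3, char 'f'): match length 0
  offset=6 (pos 2, char 'd'): match length 1
  offset=7 (pos 1, char 'd'): match length 2
  offset=8 (pos 0, char 'a'): match length 0
Longest match has length 2, found at offsets 3, 4, 7; take the smallest, offset 3.
next_char = character at position 8 + 2 = 10 -> 'a'

Best match: offset=3, length=2 (matching 'dd' starting at position 5)
LZ77 triple: (3, 2, 'a')


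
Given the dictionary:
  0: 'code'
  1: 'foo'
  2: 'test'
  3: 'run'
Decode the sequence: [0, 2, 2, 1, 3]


Look up each index in the dictionary:
  0 -> 'code'
  2 -> 'test'
  2 -> 'test'
  1 -> 'foo'
  3 -> 'run'

Decoded: "code test test foo run"


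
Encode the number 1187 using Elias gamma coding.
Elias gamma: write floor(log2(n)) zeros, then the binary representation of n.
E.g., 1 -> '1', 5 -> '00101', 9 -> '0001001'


num_bits = floor(log2(1187)) + 1 = 11
leading_zeros = num_bits - 1 = 10
binary(1187) = 10010100011

Elias gamma(1187) = '0000000000' + '10010100011' = 000000000010010100011 (21 bits)


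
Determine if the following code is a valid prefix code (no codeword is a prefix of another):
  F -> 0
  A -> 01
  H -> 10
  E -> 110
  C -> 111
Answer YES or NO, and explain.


Checking each pair (does one codeword prefix another?):
  F='0' vs A='01': prefix -- VIOLATION

NO -- this is NOT a valid prefix code. F (0) is a prefix of A (01).


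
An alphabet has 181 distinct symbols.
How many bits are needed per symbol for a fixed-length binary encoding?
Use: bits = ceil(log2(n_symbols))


log2(181) = 7.4998
Bracket: 2^7 = 128 < 181 <= 2^8 = 256
So ceil(log2(181)) = 8

bits = ceil(log2(181)) = ceil(7.4998) = 8 bits


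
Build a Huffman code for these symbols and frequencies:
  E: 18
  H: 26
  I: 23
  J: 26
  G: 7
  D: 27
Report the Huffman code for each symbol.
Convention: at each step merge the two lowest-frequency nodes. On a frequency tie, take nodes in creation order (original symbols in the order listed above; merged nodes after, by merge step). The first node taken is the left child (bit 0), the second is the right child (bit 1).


Huffman tree construction:
Step 1: Merge G(7) + E(18) = 25
Step 2: Merge I(23) + (G+E)(25) = 48
Step 3: Merge H(26) + J(26) = 52
Step 4: Merge D(27) + (I+(G+E))(48) = 75
Step 5: Merge (H+J)(52) + (D+(I+(G+E)))(75) = 127
Read each symbol's code off the tree from the root (left child = 0, right child = 1).

Codes:
  E: 1111 (length 4)
  H: 00 (length 2)
  I: 110 (length 3)
  J: 01 (length 2)
  G: 1110 (length 4)
  D: 10 (length 2)
Average code length: 327/127 = 2.5748 bits/symbol


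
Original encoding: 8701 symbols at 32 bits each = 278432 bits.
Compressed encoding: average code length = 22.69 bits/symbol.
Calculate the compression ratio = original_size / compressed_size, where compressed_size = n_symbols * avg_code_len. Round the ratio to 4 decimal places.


original_size = n_symbols * orig_bits = 8701 * 32 = 278432 bits
compressed_size = n_symbols * avg_code_len = 8701 * 22.69 = 197425.69 bits
ratio = original_size / compressed_size = 278432 / 197425.69 = 1.4103

Compression ratio = 1.4103


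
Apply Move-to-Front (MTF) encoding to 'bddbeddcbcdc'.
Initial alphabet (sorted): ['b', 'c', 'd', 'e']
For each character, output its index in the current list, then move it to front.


MTF encoding:
'b': index 0 in ['b', 'c', 'd', 'e'] -> ['b', 'c', 'd', 'e']
'd': index 2 in ['b', 'c', 'd', 'e'] -> ['d', 'b', 'c', 'e']
'd': index 0 in ['d', 'b', 'c', 'e'] -> ['d', 'b', 'c', 'e']
'b': index 1 in ['d', 'b', 'c', 'e'] -> ['b', 'd', 'c', 'e']
'e': index 3 in ['b', 'd', 'c', 'e'] -> ['e', 'b', 'd', 'c']
'd': index 2 in ['e', 'b', 'd', 'c'] -> ['d', 'e', 'b', 'c']
'd': index 0 in ['d', 'e', 'b', 'c'] -> ['d', 'e', 'b', 'c']
'c': index 3 in ['d', 'e', 'b', 'c'] -> ['c', 'd', 'e', 'b']
'b': index 3 in ['c', 'd', 'e', 'b'] -> ['b', 'c', 'd', 'e']
'c': index 1 in ['b', 'c', 'd', 'e'] -> ['c', 'b', 'd', 'e']
'd': index 2 in ['c', 'b', 'd', 'e'] -> ['d', 'c', 'b', 'e']
'c': index 1 in ['d', 'c', 'b', 'e'] -> ['c', 'd', 'b', 'e']


Output: [0, 2, 0, 1, 3, 2, 0, 3, 3, 1, 2, 1]


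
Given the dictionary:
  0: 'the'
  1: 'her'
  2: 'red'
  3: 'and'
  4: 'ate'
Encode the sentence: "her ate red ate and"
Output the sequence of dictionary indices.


Look up each word in the dictionary:
  'her' -> 1
  'ate' -> 4
  'red' -> 2
  'ate' -> 4
  'and' -> 3

Encoded: [1, 4, 2, 4, 3]


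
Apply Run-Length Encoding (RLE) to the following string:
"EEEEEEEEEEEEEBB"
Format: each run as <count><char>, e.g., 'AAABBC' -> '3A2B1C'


Scanning runs left to right:
  i=0: run of 'E' x 13 -> '13E'
  i=13: run of 'B' x 2 -> '2B'

RLE = 13E2B


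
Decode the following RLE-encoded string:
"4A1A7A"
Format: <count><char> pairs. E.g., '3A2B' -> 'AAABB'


Expanding each <count><char> pair:
  4A -> 'AAAA'
  1A -> 'A'
  7A -> 'AAAAAAA'

Decoded = AAAAAAAAAAAA


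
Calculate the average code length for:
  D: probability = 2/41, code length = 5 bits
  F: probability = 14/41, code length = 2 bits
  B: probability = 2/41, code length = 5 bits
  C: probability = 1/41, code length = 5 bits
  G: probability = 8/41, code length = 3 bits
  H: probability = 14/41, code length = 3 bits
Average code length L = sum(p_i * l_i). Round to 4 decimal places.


Weighted contributions p_i * l_i:
  D: (2/41) * 5 = 10/41
  F: (14/41) * 2 = 28/41
  B: (2/41) * 5 = 10/41
  C: (1/41) * 5 = 5/41
  G: (8/41) * 3 = 24/41
  H: (14/41) * 3 = 42/41
Sum = (10 + 28 + 10 + 5 + 24 + 42)/41 = 119/41

L = 119/41 = 2.9024 bits/symbol


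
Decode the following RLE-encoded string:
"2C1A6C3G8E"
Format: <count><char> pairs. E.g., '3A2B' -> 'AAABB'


Expanding each <count><char> pair:
  2C -> 'CC'
  1A -> 'A'
  6C -> 'CCCCCC'
  3G -> 'GGG'
  8E -> 'EEEEEEEE'

Decoded = CCACCCCCCGGGEEEEEEEE


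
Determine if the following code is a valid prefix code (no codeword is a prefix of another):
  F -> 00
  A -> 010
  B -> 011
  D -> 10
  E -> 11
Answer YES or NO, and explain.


Checking each pair (does one codeword prefix another?):
  F='00' vs A='010': no prefix
  F='00' vs B='011': no prefix
  F='00' vs D='10': no prefix
  F='00' vs E='11': no prefix
  A='010' vs F='00': no prefix
  A='010' vs B='011': no prefix
  A='010' vs D='10': no prefix
  A='010' vs E='11': no prefix
  B='011' vs F='00': no prefix
  B='011' vs A='010': no prefix
  B='011' vs D='10': no prefix
  B='011' vs E='11': no prefix
  D='10' vs F='00': no prefix
  D='10' vs A='010': no prefix
  D='10' vs B='011': no prefix
  D='10' vs E='11': no prefix
  E='11' vs F='00': no prefix
  E='11' vs A='010': no prefix
  E='11' vs B='011': no prefix
  E='11' vs D='10': no prefix
No violation found over all pairs.

YES -- this is a valid prefix code. No codeword is a prefix of any other codeword.


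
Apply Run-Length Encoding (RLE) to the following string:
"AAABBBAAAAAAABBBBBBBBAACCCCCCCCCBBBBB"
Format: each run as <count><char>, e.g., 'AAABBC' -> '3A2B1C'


Scanning runs left to right:
  i=0: run of 'A' x 3 -> '3A'
  i=3: run of 'B' x 3 -> '3B'
  i=6: run of 'A' x 7 -> '7A'
  i=13: run of 'B' x 8 -> '8B'
  i=21: run of 'A' x 2 -> '2A'
  i=23: run of 'C' x 9 -> '9C'
  i=32: run of 'B' x 5 -> '5B'

RLE = 3A3B7A8B2A9C5B


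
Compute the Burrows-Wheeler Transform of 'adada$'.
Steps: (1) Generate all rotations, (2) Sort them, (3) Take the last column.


Rotations (sorted):
  0: $adada -> last char: a
  1: a$adad -> last char: d
  2: ada$ad -> last char: d
  3: adada$ -> last char: $
  4: da$ada -> last char: a
  5: dada$a -> last char: a


BWT = add$aa


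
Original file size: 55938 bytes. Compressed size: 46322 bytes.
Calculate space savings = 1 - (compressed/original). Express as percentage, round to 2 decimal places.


ratio = compressed/original = 46322/55938 = 0.828095
savings = 1 - ratio = 1 - 0.828095 = 0.171905
as a percentage: 0.171905 * 100 = 17.19%

Space savings = 1 - 46322/55938 = 17.19%


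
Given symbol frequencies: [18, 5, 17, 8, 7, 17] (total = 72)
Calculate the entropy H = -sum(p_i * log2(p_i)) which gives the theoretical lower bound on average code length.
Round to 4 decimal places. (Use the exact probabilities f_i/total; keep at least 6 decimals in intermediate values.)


Per-symbol terms -p_i * log2(p_i) with p_i = f_i/72:
  p = 18/72 = 0.250000: log2(p) = -2.000000, -p*log2(p) = 0.500000
  p = 5/72 = 0.069444: log2(p) = -3.847997, -p*log2(p) = 0.267222
  p = 17/72 = 0.236111: log2(p) = -2.082462, -p*log2(p) = 0.491692
  p = 8/72 = 0.111111: log2(p) = -3.169925, -p*log2(p) = 0.352214
  p = 7/72 = 0.097222: log2(p) = -3.362570, -p*log2(p) = 0.326917
  p = 17/72 = 0.236111: log2(p) = -2.082462, -p*log2(p) = 0.491692
H = 0.500000 + 0.267222 + 0.491692 + 0.352214 + 0.326917 + 0.491692 = 2.429737

H = 2.4297 bits/symbol


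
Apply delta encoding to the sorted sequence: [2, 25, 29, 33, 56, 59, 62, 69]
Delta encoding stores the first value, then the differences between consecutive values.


First value: 2
Deltas:
  25 - 2 = 23
  29 - 25 = 4
  33 - 29 = 4
  56 - 33 = 23
  59 - 56 = 3
  62 - 59 = 3
  69 - 62 = 7


Delta encoded: [2, 23, 4, 4, 23, 3, 3, 7]


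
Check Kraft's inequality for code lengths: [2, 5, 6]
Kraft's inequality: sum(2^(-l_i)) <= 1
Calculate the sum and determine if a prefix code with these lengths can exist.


Sum = 2^(-2) + 2^(-5) + 2^(-6)
    = 0.25 + 0.03125 + 0.015625
    = 19/64 = 0.296875
Since 0.296875 <= 1, Kraft's inequality IS satisfied.
A prefix code with these lengths CAN exist.

Kraft sum = 0.296875. Satisfied.


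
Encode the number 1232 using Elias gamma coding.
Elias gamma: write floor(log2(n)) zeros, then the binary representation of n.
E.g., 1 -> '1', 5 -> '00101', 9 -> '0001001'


num_bits = floor(log2(1232)) + 1 = 11
leading_zeros = num_bits - 1 = 10
binary(1232) = 10011010000

Elias gamma(1232) = '0000000000' + '10011010000' = 000000000010011010000 (21 bits)


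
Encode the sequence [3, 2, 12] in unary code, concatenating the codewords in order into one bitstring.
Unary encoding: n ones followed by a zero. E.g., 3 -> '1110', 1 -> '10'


Encode each number as n ones followed by a terminating 0:
  3 -> 1110 (4 bits)
  2 -> 110 (3 bits)
  12 -> 1111111111110 (13 bits)
Total length = 4 + 3 + 13 = 20 bits.

Unary([3, 2, 12]) = 11101101111111111110 (20 bits)


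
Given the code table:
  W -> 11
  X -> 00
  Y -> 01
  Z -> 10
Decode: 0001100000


Decoding:
00 -> X
01 -> Y
10 -> Z
00 -> X
00 -> X


Result: XYZXX


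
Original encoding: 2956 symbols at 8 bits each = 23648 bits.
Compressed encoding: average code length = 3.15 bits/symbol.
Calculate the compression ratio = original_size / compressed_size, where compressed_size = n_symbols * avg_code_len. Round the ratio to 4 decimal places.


original_size = n_symbols * orig_bits = 2956 * 8 = 23648 bits
compressed_size = n_symbols * avg_code_len = 2956 * 3.15 = 9311.4 bits
ratio = original_size / compressed_size = 23648 / 9311.4 = 2.5397

Compression ratio = 2.5397


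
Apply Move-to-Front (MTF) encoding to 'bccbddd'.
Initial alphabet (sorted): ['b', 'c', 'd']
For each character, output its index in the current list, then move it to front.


MTF encoding:
'b': index 0 in ['b', 'c', 'd'] -> ['b', 'c', 'd']
'c': index 1 in ['b', 'c', 'd'] -> ['c', 'b', 'd']
'c': index 0 in ['c', 'b', 'd'] -> ['c', 'b', 'd']
'b': index 1 in ['c', 'b', 'd'] -> ['b', 'c', 'd']
'd': index 2 in ['b', 'c', 'd'] -> ['d', 'b', 'c']
'd': index 0 in ['d', 'b', 'c'] -> ['d', 'b', 'c']
'd': index 0 in ['d', 'b', 'c'] -> ['d', 'b', 'c']


Output: [0, 1, 0, 1, 2, 0, 0]


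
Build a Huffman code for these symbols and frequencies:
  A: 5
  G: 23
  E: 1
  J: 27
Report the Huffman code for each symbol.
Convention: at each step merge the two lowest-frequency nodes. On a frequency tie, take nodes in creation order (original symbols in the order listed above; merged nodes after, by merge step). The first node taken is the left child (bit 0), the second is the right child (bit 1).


Huffman tree construction:
Step 1: Merge E(1) + A(5) = 6
Step 2: Merge (E+A)(6) + G(23) = 29
Step 3: Merge J(27) + ((E+A)+G)(29) = 56
Read each symbol's code off the tree from the root (left child = 0, right child = 1).

Codes:
  A: 101 (length 3)
  G: 11 (length 2)
  E: 100 (length 3)
  J: 0 (length 1)
Average code length: 91/56 = 1.6250 bits/symbol


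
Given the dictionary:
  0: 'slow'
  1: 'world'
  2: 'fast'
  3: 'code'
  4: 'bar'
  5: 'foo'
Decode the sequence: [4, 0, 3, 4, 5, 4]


Look up each index in the dictionary:
  4 -> 'bar'
  0 -> 'slow'
  3 -> 'code'
  4 -> 'bar'
  5 -> 'foo'
  4 -> 'bar'

Decoded: "bar slow code bar foo bar"


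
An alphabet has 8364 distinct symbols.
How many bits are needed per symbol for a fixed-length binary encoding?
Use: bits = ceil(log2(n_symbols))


log2(8364) = 13.03
Bracket: 2^13 = 8192 < 8364 <= 2^14 = 16384
So ceil(log2(8364)) = 14

bits = ceil(log2(8364)) = ceil(13.03) = 14 bits


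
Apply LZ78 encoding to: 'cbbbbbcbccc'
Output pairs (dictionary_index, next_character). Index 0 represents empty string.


LZ78 encoding steps:
Dictionary: {0: ''}
Step 1: w='' (idx 0), next='c' -> output (0, 'c'), add 'c' as idx 1
Step 2: w='' (idx 0), next='b' -> output (0, 'b'), add 'b' as idx 2
Step 3: w='b' (idx 2), next='b' -> output (2, 'b'), add 'bb' as idx 3
Step 4: w='bb' (idx 3), next='c' -> output (3, 'c'), add 'bbc' as idx 4
Step 5: w='b' (idx 2), next='c' -> output (2, 'c'), add 'bc' as idx 5
Step 6: w='c' (idx 1), next='c' -> output (1, 'c'), add 'cc' as idx 6


Encoded: [(0, 'c'), (0, 'b'), (2, 'b'), (3, 'c'), (2, 'c'), (1, 'c')]


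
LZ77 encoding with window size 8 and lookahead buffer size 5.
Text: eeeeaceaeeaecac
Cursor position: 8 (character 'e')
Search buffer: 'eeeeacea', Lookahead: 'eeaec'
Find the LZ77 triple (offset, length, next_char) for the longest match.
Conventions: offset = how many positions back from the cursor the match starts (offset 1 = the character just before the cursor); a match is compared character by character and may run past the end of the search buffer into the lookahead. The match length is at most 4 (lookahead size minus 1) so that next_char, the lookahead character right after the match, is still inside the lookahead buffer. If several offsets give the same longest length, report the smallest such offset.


Try each offset into the search buffer:
  offset=1 (pos 7, char 'a'): match length 0
  offset=2 (pos 6, char 'e'): match length 1
  offset=3 (pos 5, char 'c'): match length 0
  offset=4 (pos 4, char 'a'): match length 0
  offset=5 (pos 3, char 'e'): match length 1
  offset=6 (pos 2, char 'e'): match length 3
  offset=7 (pos 1, char 'e'): match length 2
  offset=8 (pos 0, char 'e'): match length 2
Longest match has length 3 at offset 6.
next_char = character at position 8 + 3 = 11 -> 'e'

Best match: offset=6, length=3 (matching 'eea' starting at position 2)
LZ77 triple: (6, 3, 'e')


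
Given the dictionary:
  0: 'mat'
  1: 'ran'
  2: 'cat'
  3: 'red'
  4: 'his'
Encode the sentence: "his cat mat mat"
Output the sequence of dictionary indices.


Look up each word in the dictionary:
  'his' -> 4
  'cat' -> 2
  'mat' -> 0
  'mat' -> 0

Encoded: [4, 2, 0, 0]


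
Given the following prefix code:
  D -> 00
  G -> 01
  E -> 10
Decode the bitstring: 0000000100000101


Decoding step by step:
Bits 00 -> D
Bits 00 -> D
Bits 00 -> D
Bits 01 -> G
Bits 00 -> D
Bits 00 -> D
Bits 01 -> G
Bits 01 -> G


Decoded message: DDDGDDGG


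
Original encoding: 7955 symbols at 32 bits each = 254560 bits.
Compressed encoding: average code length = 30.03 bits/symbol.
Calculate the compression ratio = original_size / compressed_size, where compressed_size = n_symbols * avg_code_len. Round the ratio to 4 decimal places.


original_size = n_symbols * orig_bits = 7955 * 32 = 254560 bits
compressed_size = n_symbols * avg_code_len = 7955 * 30.03 = 238888.65 bits
ratio = original_size / compressed_size = 254560 / 238888.65 = 1.0656

Compression ratio = 1.0656


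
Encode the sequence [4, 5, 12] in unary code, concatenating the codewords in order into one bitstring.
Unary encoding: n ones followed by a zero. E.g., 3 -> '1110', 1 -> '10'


Encode each number as n ones followed by a terminating 0:
  4 -> 11110 (5 bits)
  5 -> 111110 (6 bits)
  12 -> 1111111111110 (13 bits)
Total length = 5 + 6 + 13 = 24 bits.

Unary([4, 5, 12]) = 111101111101111111111110 (24 bits)


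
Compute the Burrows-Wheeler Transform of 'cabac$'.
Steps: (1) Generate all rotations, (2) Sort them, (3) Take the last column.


Rotations (sorted):
  0: $cabac -> last char: c
  1: abac$c -> last char: c
  2: ac$cab -> last char: b
  3: bac$ca -> last char: a
  4: c$caba -> last char: a
  5: cabac$ -> last char: $


BWT = ccbaa$


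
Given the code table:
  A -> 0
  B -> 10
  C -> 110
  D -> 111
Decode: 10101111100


Decoding:
10 -> B
10 -> B
111 -> D
110 -> C
0 -> A


Result: BBDCA


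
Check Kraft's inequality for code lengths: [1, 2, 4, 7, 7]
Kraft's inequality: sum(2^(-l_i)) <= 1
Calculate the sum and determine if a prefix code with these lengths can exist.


Sum = 2^(-1) + 2^(-2) + 2^(-4) + 2^(-7) + 2^(-7)
    = 0.5 + 0.25 + 0.0625 + 0.0078125 + 0.0078125
    = 106/128 = 0.828125
Since 0.828125 <= 1, Kraft's inequality IS satisfied.
A prefix code with these lengths CAN exist.

Kraft sum = 0.828125. Satisfied.


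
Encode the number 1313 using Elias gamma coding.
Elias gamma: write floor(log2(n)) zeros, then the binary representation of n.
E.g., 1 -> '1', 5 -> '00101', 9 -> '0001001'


num_bits = floor(log2(1313)) + 1 = 11
leading_zeros = num_bits - 1 = 10
binary(1313) = 10100100001

Elias gamma(1313) = '0000000000' + '10100100001' = 000000000010100100001 (21 bits)


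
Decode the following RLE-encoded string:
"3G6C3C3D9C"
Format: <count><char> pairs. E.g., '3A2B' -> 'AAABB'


Expanding each <count><char> pair:
  3G -> 'GGG'
  6C -> 'CCCCCC'
  3C -> 'CCC'
  3D -> 'DDD'
  9C -> 'CCCCCCCCC'

Decoded = GGGCCCCCCCCCDDDCCCCCCCCC


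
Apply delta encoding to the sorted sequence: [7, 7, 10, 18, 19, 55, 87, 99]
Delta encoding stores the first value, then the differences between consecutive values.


First value: 7
Deltas:
  7 - 7 = 0
  10 - 7 = 3
  18 - 10 = 8
  19 - 18 = 1
  55 - 19 = 36
  87 - 55 = 32
  99 - 87 = 12


Delta encoded: [7, 0, 3, 8, 1, 36, 32, 12]


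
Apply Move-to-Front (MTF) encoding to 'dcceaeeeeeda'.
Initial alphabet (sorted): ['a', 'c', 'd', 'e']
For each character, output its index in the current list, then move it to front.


MTF encoding:
'd': index 2 in ['a', 'c', 'd', 'e'] -> ['d', 'a', 'c', 'e']
'c': index 2 in ['d', 'a', 'c', 'e'] -> ['c', 'd', 'a', 'e']
'c': index 0 in ['c', 'd', 'a', 'e'] -> ['c', 'd', 'a', 'e']
'e': index 3 in ['c', 'd', 'a', 'e'] -> ['e', 'c', 'd', 'a']
'a': index 3 in ['e', 'c', 'd', 'a'] -> ['a', 'e', 'c', 'd']
'e': index 1 in ['a', 'e', 'c', 'd'] -> ['e', 'a', 'c', 'd']
'e': index 0 in ['e', 'a', 'c', 'd'] -> ['e', 'a', 'c', 'd']
'e': index 0 in ['e', 'a', 'c', 'd'] -> ['e', 'a', 'c', 'd']
'e': index 0 in ['e', 'a', 'c', 'd'] -> ['e', 'a', 'c', 'd']
'e': index 0 in ['e', 'a', 'c', 'd'] -> ['e', 'a', 'c', 'd']
'd': index 3 in ['e', 'a', 'c', 'd'] -> ['d', 'e', 'a', 'c']
'a': index 2 in ['d', 'e', 'a', 'c'] -> ['a', 'd', 'e', 'c']


Output: [2, 2, 0, 3, 3, 1, 0, 0, 0, 0, 3, 2]


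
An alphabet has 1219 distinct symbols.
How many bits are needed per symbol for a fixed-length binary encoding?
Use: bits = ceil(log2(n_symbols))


log2(1219) = 10.2515
Bracket: 2^10 = 1024 < 1219 <= 2^11 = 2048
So ceil(log2(1219)) = 11

bits = ceil(log2(1219)) = ceil(10.2515) = 11 bits


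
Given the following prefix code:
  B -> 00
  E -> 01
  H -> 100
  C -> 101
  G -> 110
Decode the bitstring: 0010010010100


Decoding step by step:
Bits 00 -> B
Bits 100 -> H
Bits 100 -> H
Bits 101 -> C
Bits 00 -> B


Decoded message: BHHCB


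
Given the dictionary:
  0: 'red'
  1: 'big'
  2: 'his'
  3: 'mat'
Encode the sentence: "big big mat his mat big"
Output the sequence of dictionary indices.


Look up each word in the dictionary:
  'big' -> 1
  'big' -> 1
  'mat' -> 3
  'his' -> 2
  'mat' -> 3
  'big' -> 1

Encoded: [1, 1, 3, 2, 3, 1]


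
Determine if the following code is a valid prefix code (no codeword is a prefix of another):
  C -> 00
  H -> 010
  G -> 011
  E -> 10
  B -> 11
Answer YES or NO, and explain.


Checking each pair (does one codeword prefix another?):
  C='00' vs H='010': no prefix
  C='00' vs G='011': no prefix
  C='00' vs E='10': no prefix
  C='00' vs B='11': no prefix
  H='010' vs C='00': no prefix
  H='010' vs G='011': no prefix
  H='010' vs E='10': no prefix
  H='010' vs B='11': no prefix
  G='011' vs C='00': no prefix
  G='011' vs H='010': no prefix
  G='011' vs E='10': no prefix
  G='011' vs B='11': no prefix
  E='10' vs C='00': no prefix
  E='10' vs H='010': no prefix
  E='10' vs G='011': no prefix
  E='10' vs B='11': no prefix
  B='11' vs C='00': no prefix
  B='11' vs H='010': no prefix
  B='11' vs G='011': no prefix
  B='11' vs E='10': no prefix
No violation found over all pairs.

YES -- this is a valid prefix code. No codeword is a prefix of any other codeword.


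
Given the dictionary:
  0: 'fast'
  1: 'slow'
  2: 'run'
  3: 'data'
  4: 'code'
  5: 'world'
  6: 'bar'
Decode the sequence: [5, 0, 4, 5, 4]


Look up each index in the dictionary:
  5 -> 'world'
  0 -> 'fast'
  4 -> 'code'
  5 -> 'world'
  4 -> 'code'

Decoded: "world fast code world code"


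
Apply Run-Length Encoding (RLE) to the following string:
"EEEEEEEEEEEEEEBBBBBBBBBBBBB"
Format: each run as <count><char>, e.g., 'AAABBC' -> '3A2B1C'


Scanning runs left to right:
  i=0: run of 'E' x 14 -> '14E'
  i=14: run of 'B' x 13 -> '13B'

RLE = 14E13B


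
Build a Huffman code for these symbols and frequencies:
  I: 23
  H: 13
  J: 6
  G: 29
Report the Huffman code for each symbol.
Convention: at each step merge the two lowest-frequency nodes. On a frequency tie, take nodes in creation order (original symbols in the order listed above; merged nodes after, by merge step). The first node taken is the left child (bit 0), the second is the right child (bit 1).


Huffman tree construction:
Step 1: Merge J(6) + H(13) = 19
Step 2: Merge (J+H)(19) + I(23) = 42
Step 3: Merge G(29) + ((J+H)+I)(42) = 71
Read each symbol's code off the tree from the root (left child = 0, right child = 1).

Codes:
  I: 11 (length 2)
  H: 101 (length 3)
  J: 100 (length 3)
  G: 0 (length 1)
Average code length: 132/71 = 1.8592 bits/symbol


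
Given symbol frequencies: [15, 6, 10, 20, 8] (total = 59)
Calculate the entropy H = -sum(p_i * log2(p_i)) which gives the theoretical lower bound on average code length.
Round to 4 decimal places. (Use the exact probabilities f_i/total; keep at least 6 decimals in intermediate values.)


Per-symbol terms -p_i * log2(p_i) with p_i = f_i/59:
  p = 15/59 = 0.254237: log2(p) = -1.975752, -p*log2(p) = 0.502310
  p = 6/59 = 0.101695: log2(p) = -3.297681, -p*log2(p) = 0.335357
  p = 10/59 = 0.169492: log2(p) = -2.560715, -p*log2(p) = 0.434019
  p = 20/59 = 0.338983: log2(p) = -1.560715, -p*log2(p) = 0.529056
  p = 8/59 = 0.135593: log2(p) = -2.882643, -p*log2(p) = 0.390867
H = 0.502310 + 0.335357 + 0.434019 + 0.529056 + 0.390867 = 2.191609

H = 2.1916 bits/symbol


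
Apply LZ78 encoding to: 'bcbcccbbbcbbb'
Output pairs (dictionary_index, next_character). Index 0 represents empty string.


LZ78 encoding steps:
Dictionary: {0: ''}
Step 1: w='' (idx 0), next='b' -> output (0, 'b'), add 'b' as idx 1
Step 2: w='' (idx 0), next='c' -> output (0, 'c'), add 'c' as idx 2
Step 3: w='b' (idx 1), next='c' -> output (1, 'c'), add 'bc' as idx 3
Step 4: w='c' (idx 2), next='c' -> output (2, 'c'), add 'cc' as idx 4
Step 5: w='b' (idx 1), next='b' -> output (1, 'b'), add 'bb' as idx 5
Step 6: w='bc' (idx 3), next='b' -> output (3, 'b'), add 'bcb' as idx 6
Step 7: w='bb' (idx 5), end of input -> output (5, '')


Encoded: [(0, 'b'), (0, 'c'), (1, 'c'), (2, 'c'), (1, 'b'), (3, 'b'), (5, '')]


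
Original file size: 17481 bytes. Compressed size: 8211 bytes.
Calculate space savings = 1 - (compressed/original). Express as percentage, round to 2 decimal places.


ratio = compressed/original = 8211/17481 = 0.46971
savings = 1 - ratio = 1 - 0.46971 = 0.53029
as a percentage: 0.53029 * 100 = 53.03%

Space savings = 1 - 8211/17481 = 53.03%


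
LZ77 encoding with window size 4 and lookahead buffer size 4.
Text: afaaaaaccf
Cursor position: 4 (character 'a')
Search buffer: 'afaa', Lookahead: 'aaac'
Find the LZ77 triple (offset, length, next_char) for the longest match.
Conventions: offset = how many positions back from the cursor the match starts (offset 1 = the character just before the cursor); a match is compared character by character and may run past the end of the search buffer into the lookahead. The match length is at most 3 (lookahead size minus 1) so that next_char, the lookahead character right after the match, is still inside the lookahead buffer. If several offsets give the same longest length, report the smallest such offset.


Try each offset into the search buffer:
  offset=1 (pos 3, char 'a'): match length 3
  offset=2 (pos 2, char 'a'): match length 3
  offset=3 (pos 1, char 'f'): match length 0
  offset=4 (pos 0, char 'a'): match length 1
Longest match has length 3, found at offsets 1, 2; take the smallest, offset 1.
next_char = character at position 4 + 3 = 7 -> 'c'

Best match: offset=1, length=3 (matching 'aaa' starting at position 3)
LZ77 triple: (1, 3, 'c')


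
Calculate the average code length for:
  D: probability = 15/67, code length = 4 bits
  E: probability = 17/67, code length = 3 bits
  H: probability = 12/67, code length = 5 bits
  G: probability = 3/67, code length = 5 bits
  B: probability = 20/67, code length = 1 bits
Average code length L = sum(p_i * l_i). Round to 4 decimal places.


Weighted contributions p_i * l_i:
  D: (15/67) * 4 = 60/67
  E: (17/67) * 3 = 51/67
  H: (12/67) * 5 = 60/67
  G: (3/67) * 5 = 15/67
  B: (20/67) * 1 = 20/67
Sum = (60 + 51 + 60 + 15 + 20)/67 = 206/67

L = 206/67 = 3.0746 bits/symbol


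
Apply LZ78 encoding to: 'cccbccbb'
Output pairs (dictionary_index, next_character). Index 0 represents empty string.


LZ78 encoding steps:
Dictionary: {0: ''}
Step 1: w='' (idx 0), next='c' -> output (0, 'c'), add 'c' as idx 1
Step 2: w='c' (idx 1), next='c' -> output (1, 'c'), add 'cc' as idx 2
Step 3: w='' (idx 0), next='b' -> output (0, 'b'), add 'b' as idx 3
Step 4: w='cc' (idx 2), next='b' -> output (2, 'b'), add 'ccb' as idx 4
Step 5: w='b' (idx 3), end of input -> output (3, '')


Encoded: [(0, 'c'), (1, 'c'), (0, 'b'), (2, 'b'), (3, '')]


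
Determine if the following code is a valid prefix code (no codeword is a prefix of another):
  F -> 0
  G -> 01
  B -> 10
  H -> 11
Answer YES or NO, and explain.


Checking each pair (does one codeword prefix another?):
  F='0' vs G='01': prefix -- VIOLATION

NO -- this is NOT a valid prefix code. F (0) is a prefix of G (01).


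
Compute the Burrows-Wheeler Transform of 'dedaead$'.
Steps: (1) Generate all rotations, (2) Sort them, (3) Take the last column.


Rotations (sorted):
  0: $dedaead -> last char: d
  1: ad$dedae -> last char: e
  2: aead$ded -> last char: d
  3: d$dedaea -> last char: a
  4: daead$de -> last char: e
  5: dedaead$ -> last char: $
  6: ead$deda -> last char: a
  7: edaead$d -> last char: d


BWT = dedae$ad


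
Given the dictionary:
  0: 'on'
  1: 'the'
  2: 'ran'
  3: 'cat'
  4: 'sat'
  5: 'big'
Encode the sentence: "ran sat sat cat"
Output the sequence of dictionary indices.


Look up each word in the dictionary:
  'ran' -> 2
  'sat' -> 4
  'sat' -> 4
  'cat' -> 3

Encoded: [2, 4, 4, 3]


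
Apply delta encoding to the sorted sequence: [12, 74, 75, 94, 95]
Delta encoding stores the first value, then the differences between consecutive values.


First value: 12
Deltas:
  74 - 12 = 62
  75 - 74 = 1
  94 - 75 = 19
  95 - 94 = 1


Delta encoded: [12, 62, 1, 19, 1]


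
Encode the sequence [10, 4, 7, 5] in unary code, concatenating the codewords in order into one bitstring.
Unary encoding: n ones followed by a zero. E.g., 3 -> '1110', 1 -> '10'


Encode each number as n ones followed by a terminating 0:
  10 -> 11111111110 (11 bits)
  4 -> 11110 (5 bits)
  7 -> 11111110 (8 bits)
  5 -> 111110 (6 bits)
Total length = 11 + 5 + 8 + 6 = 30 bits.

Unary([10, 4, 7, 5]) = 111111111101111011111110111110 (30 bits)
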